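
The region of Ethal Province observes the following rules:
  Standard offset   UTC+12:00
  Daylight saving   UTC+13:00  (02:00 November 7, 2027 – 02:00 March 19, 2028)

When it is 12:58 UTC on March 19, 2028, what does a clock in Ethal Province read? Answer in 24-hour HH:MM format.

00:58

At the standard offset (UTC+12:00), 12:58 UTC + 12h = 00:58 Ethal Province standard time (rolling into the next day, 20 March 2028).
Daylight saving runs 7 November 2027 – 19 March 2028; the standard-time date in Ethal Province, March 20, 2028, is outside that window, so Ethal Province is on standard time at UTC+12:00.
12:58 UTC + 12h = 00:58 local (rolling into the next day, 20 March 2028).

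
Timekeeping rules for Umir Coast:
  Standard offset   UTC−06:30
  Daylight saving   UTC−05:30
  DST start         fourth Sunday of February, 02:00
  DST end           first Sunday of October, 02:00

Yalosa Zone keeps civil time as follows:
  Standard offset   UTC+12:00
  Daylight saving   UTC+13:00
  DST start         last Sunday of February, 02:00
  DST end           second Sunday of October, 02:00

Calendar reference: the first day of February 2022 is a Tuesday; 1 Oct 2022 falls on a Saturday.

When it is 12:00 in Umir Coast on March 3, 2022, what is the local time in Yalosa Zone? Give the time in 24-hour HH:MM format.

1 February 2022 is a Tuesday, so the first Sunday is February 6 and the fourth is February 27.
1 October 2022 is a Saturday, so the first Sunday is October 2.
Daylight saving runs 27 February – 2 October; March 3, 2022 is inside that window, so Umir Coast is at UTC−05:30.
12:00 Umir Coast + 5h30m = 17:30 UTC.
1 February 2022 is a Tuesday, so Sundays fall on 6, 13, 20, 27; the last is February 27.
1 October 2022 is a Saturday, so the first Sunday is October 2 and the second is October 9.
At the standard offset (UTC+12:00), 17:30 UTC + 12h = 05:30 Yalosa Zone standard time (rolling into the next day, 4 March 2022).
The standard-time date in Yalosa Zone, March 4, 2022, lies within the daylight-saving period (27 February – 9 October), so Yalosa Zone is on daylight time, UTC+13:00.
17:30 UTC + 13h = 06:30 Yalosa Zone (rolling into the next day, 4 March 2022).

06:30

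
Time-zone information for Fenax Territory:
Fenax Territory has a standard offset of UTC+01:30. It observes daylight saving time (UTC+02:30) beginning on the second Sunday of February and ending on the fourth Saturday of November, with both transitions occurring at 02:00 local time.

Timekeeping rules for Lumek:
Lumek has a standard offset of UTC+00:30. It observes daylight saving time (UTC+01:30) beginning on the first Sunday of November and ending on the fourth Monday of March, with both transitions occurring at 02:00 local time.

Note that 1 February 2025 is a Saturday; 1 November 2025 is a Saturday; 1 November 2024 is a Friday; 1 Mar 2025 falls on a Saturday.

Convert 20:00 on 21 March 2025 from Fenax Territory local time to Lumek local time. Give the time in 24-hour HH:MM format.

19:00

1 February 2025 is a Saturday, so the first Sunday is February 2 and the second is February 9.
1 November 2025 is a Saturday, so the first Saturday is November 1 and the fourth is November 22.
21 March 2025 lies within the daylight-saving period (9 February – 22 November), so Fenax Territory is on daylight time, UTC+02:30.
20:00 Fenax Territory − 2h30m = 17:30 UTC.
1 November 2024 is a Friday, so the first Sunday is November 3.
1 March 2025 is a Saturday, so the first Monday is March 3 and the fourth is March 24.
At the standard offset (UTC+00:30), 17:30 UTC + 0h30m = 18:00 Lumek standard time.
The standard-time date in Lumek, 21 March 2025, lies within the daylight-saving period (3 November 2024 – 24 March 2025), so Lumek is on daylight time, UTC+01:30.
17:30 UTC + 1h30m = 19:00 Lumek.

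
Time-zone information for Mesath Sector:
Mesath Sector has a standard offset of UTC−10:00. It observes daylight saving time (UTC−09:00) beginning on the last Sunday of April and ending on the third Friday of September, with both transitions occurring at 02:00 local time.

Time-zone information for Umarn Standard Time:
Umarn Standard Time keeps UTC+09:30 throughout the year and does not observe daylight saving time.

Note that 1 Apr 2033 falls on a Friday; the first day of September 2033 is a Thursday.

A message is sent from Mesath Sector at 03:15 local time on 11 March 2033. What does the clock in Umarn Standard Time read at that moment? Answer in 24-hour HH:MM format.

1 April 2033 is a Friday, so Sundays fall on 3, 10, 17, 24; the last is April 24.
1 September 2033 is a Thursday, so the first Friday is September 2 and the third is September 16.
11 March 2033 does not fall between 24 April and 16 September, so daylight saving is not in effect and Mesath Sector is at UTC−10:00.
03:15 Mesath Sector + 10h = 13:15 UTC.
Umarn Standard Time has no daylight saving, so its offset is UTC+09:30 year-round.
13:15 UTC + 9h30m = 22:45 Umarn Standard Time.

22:45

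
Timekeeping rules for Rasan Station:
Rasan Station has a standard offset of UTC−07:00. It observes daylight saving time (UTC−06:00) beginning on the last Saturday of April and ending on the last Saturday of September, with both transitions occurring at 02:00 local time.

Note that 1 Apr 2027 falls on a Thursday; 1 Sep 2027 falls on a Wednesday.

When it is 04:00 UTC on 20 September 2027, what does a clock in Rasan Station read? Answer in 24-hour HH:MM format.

1 April 2027 is a Thursday, so Saturdays fall on 3, 10, 17, 24; the last is April 24.
1 September 2027 is a Wednesday, so Saturdays fall on 4, 11, 18, 25; the last is September 25.
At the standard offset (UTC−07:00), 04:00 UTC − 7h = 21:00 Rasan Station standard time (rolling into the previous day, 19 September 2027).
The standard-time date in Rasan Station, 19 September 2027, lies within the daylight-saving period (24 April – 25 September), so Rasan Station is on daylight time, UTC−06:00.
04:00 UTC − 6h = 22:00 local (rolling into the previous day, 19 September 2027).

22:00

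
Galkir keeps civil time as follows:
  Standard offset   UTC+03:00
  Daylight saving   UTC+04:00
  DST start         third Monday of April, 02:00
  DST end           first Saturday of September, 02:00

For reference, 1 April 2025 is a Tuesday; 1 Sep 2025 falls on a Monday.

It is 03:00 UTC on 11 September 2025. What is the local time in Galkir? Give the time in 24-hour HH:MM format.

1 April 2025 is a Tuesday, so the first Monday is April 7 and the third is April 21.
1 September 2025 is a Monday, so the first Saturday is September 6.
At the standard offset (UTC+03:00), 03:00 UTC + 3h = 06:00 Galkir standard time.
The standard-time date in Galkir, 11 September 2025, is outside the daylight-saving period (21 April – 6 September), so Galkir is on standard time, UTC+03:00.
03:00 UTC + 3h = 06:00 local.

06:00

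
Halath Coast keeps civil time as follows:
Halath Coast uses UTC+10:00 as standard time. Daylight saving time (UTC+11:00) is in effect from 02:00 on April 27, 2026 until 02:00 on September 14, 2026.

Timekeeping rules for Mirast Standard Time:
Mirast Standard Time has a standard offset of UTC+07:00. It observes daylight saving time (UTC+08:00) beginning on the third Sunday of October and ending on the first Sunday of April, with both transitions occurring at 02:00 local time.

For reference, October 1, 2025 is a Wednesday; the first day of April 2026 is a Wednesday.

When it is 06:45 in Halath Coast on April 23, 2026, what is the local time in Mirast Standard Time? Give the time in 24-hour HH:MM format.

03:45

Daylight saving runs 27 April – 14 September; April 23, 2026 is outside that window, so Halath Coast is on standard time at UTC+10:00.
06:45 Halath Coast − 10h = 20:45 UTC (rolling into the previous day, 22 April 2026).
1 October 2025 is a Wednesday, so the first Sunday is October 5 and the third is October 19.
1 April 2026 is a Wednesday, so the first Sunday is April 5.
At the standard offset (UTC+07:00), 20:45 UTC + 7h = 03:45 Mirast Standard Time standard time (rolling into the next day, 23 April 2026).
The standard-time date in Mirast Standard Time, April 23, 2026, does not fall between 19 October 2025 and 5 April 2026, so daylight saving is not in effect and Mirast Standard Time is at UTC+07:00.
20:45 UTC + 7h = 03:45 Mirast Standard Time (rolling into the next day, 23 April 2026).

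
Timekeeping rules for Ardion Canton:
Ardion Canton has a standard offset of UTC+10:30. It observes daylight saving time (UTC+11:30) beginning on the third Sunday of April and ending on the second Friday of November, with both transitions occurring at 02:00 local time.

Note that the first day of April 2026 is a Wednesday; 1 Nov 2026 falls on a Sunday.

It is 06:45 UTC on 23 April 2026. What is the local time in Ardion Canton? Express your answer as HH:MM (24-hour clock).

18:15

1 April 2026 is a Wednesday, so the first Sunday is April 5 and the third is April 19.
1 November 2026 is a Sunday, so the first Friday is November 6 and the second is November 13.
At the standard offset (UTC+10:30), 06:45 UTC + 10h30m = 17:15 Ardion Canton standard time.
The standard-time date in Ardion Canton, 23 April 2026, lies within the daylight-saving period (19 April – 13 November), so Ardion Canton is on daylight time, UTC+11:30.
06:45 UTC + 11h30m = 18:15 local.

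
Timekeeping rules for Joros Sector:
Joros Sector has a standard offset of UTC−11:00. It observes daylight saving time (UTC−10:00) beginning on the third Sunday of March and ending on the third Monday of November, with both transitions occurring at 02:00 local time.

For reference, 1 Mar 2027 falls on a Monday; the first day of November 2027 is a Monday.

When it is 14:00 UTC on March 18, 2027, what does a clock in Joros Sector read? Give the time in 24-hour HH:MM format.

1 March 2027 is a Monday, so the first Sunday is March 7 and the third is March 21.
1 November 2027 is a Monday, so the first Monday is November 1 and the third is November 15.
At the standard offset (UTC−11:00), 14:00 UTC − 11h = 03:00 Joros Sector standard time.
The standard-time date in Joros Sector, March 18, 2027, is outside the daylight-saving period (21 March – 15 November), so Joros Sector is on standard time, UTC−11:00.
14:00 UTC − 11h = 03:00 local.

03:00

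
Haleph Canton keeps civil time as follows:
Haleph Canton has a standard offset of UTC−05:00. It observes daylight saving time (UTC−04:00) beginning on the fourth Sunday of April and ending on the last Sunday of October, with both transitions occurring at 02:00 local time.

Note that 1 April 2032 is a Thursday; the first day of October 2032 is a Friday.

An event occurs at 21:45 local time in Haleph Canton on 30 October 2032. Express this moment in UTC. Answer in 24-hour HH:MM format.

1 April 2032 is a Thursday, so the first Sunday is April 4 and the fourth is April 25.
1 October 2032 is a Friday, so Sundays fall on 3, 10, 17, 24, 31; the last is October 31.
Daylight saving runs 25 April – 31 October; 30 October 2032 is inside that window, so Haleph Canton is at UTC−04:00.
21:45 local + 4h = 01:45 UTC (rolling into the next day, 31 October 2032).

01:45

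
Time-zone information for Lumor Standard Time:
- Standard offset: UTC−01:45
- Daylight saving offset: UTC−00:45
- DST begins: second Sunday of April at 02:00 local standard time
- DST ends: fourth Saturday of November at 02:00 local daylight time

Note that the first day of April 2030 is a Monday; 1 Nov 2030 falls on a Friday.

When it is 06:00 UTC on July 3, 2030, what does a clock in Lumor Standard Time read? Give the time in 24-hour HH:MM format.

1 April 2030 is a Monday, so the first Sunday is April 7 and the second is April 14.
1 November 2030 is a Friday, so the first Saturday is November 2 and the fourth is November 23.
At the standard offset (UTC−01:45), 06:00 UTC − 1h45m = 04:15 Lumor Standard Time standard time.
Daylight saving runs 14 April – 23 November; the standard-time date in Lumor Standard Time, July 3, 2030, is inside that window, so Lumor Standard Time is at UTC−00:45.
06:00 UTC − 0h45m = 05:15 local.

05:15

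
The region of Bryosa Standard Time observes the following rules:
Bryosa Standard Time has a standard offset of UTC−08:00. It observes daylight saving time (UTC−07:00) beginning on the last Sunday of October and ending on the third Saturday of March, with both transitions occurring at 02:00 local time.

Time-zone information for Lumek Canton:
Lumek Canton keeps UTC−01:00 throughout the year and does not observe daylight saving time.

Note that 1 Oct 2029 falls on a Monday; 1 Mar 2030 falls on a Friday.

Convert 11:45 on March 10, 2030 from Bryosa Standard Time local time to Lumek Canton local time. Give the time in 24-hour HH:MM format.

17:45

1 October 2029 is a Monday, so Sundays fall on 7, 14, 21, 28; the last is October 28.
1 March 2030 is a Friday, so the first Saturday is March 2 and the third is March 16.
March 10, 2030 lies within the daylight-saving period (28 October 2029 – 16 March 2030), so Bryosa Standard Time is on daylight time, UTC−07:00.
11:45 Bryosa Standard Time + 7h = 18:45 UTC.
Lumek Canton has no daylight saving, so its offset is UTC−01:00 year-round.
18:45 UTC − 1h = 17:45 Lumek Canton.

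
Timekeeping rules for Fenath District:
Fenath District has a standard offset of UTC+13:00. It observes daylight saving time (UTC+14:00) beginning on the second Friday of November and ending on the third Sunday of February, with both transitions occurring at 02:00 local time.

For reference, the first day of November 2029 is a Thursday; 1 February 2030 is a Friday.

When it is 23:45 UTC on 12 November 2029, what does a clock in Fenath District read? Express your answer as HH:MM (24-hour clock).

1 November 2029 is a Thursday, so the first Friday is November 2 and the second is November 9.
1 February 2030 is a Friday, so the first Sunday is February 3 and the third is February 17.
At the standard offset (UTC+13:00), 23:45 UTC + 13h = 12:45 Fenath District standard time (rolling into the next day, 13 November 2029).
The standard-time date in Fenath District, 13 November 2029, falls between 9 November 2029 and 17 February 2030, so daylight saving is in effect and Fenath District is at UTC+14:00.
23:45 UTC + 14h = 13:45 local (rolling into the next day, 13 November 2029).

13:45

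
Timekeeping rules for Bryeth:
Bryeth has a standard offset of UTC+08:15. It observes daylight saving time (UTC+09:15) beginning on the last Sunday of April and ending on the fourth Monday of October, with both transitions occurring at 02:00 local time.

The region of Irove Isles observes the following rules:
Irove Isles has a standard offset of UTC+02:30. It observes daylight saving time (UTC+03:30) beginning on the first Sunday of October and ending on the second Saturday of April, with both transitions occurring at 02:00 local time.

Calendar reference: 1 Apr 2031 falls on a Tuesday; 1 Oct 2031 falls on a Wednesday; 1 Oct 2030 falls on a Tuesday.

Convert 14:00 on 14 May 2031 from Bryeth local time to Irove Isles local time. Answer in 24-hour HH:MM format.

07:15

1 April 2031 is a Tuesday, so Sundays fall on 6, 13, 20, 27; the last is April 27.
1 October 2031 is a Wednesday, so the first Monday is October 6 and the fourth is October 27.
14 May 2031 falls between 27 April and 27 October, so daylight saving is in effect and Bryeth is at UTC+09:15.
14:00 Bryeth − 9h15m = 04:45 UTC.
1 October 2030 is a Tuesday, so the first Sunday is October 6.
1 April 2031 is a Tuesday, so the first Saturday is April 5 and the second is April 12.
At the standard offset (UTC+02:30), 04:45 UTC + 2h30m = 07:15 Irove Isles standard time.
Daylight saving runs 6 October 2030 – 12 April 2031; the standard-time date in Irove Isles, 14 May 2031, is outside that window, so Irove Isles is on standard time at UTC+02:30.
04:45 UTC + 2h30m = 07:15 Irove Isles.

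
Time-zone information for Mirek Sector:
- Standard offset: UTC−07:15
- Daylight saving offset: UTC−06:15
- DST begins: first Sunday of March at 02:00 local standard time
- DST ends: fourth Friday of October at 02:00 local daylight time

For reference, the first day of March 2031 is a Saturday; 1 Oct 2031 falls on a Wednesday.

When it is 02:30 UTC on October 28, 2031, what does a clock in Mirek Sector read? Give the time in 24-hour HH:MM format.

1 March 2031 is a Saturday, so the first Sunday is March 2.
1 October 2031 is a Wednesday, so the first Friday is October 3 and the fourth is October 24.
At the standard offset (UTC−07:15), 02:30 UTC − 7h15m = 19:15 Mirek Sector standard time (rolling into the previous day, 27 October 2031).
The standard-time date in Mirek Sector, October 27, 2031, is outside the daylight-saving period (2 March – 24 October), so Mirek Sector is on standard time, UTC−07:15.
02:30 UTC − 7h15m = 19:15 local (rolling into the previous day, 27 October 2031).

19:15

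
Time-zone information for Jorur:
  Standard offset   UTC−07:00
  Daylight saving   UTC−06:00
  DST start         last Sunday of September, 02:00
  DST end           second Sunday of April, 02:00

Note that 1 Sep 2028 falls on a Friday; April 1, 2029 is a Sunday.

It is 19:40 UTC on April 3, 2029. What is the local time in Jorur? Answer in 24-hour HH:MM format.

13:40

1 September 2028 is a Friday, so Sundays fall on 3, 10, 17, 24; the last is September 24.
1 April 2029 is a Sunday, so the first Sunday is April 1 and the second is April 8.
At the standard offset (UTC−07:00), 19:40 UTC − 7h = 12:40 Jorur standard time.
The standard-time date in Jorur, April 3, 2029, falls between 24 September 2028 and 8 April 2029, so daylight saving is in effect and Jorur is at UTC−06:00.
19:40 UTC − 6h = 13:40 local.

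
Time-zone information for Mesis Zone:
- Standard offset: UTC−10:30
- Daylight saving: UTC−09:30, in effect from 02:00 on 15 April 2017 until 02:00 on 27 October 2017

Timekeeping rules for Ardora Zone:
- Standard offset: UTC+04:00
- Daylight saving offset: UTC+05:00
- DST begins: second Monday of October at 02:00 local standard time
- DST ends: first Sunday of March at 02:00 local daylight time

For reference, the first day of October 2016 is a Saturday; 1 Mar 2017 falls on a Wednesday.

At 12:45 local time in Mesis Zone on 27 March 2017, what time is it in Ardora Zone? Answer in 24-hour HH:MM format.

03:15

27 March 2017 is outside the daylight-saving period (15 April – 27 October), so Mesis Zone is on standard time, UTC−10:30.
12:45 Mesis Zone + 10h30m = 23:15 UTC.
1 October 2016 is a Saturday, so the first Monday is October 3 and the second is October 10.
1 March 2017 is a Wednesday, so the first Sunday is March 5.
At the standard offset (UTC+04:00), 23:15 UTC + 4h = 03:15 Ardora Zone standard time (rolling into the next day, 28 March 2017).
The standard-time date in Ardora Zone, 28 March 2017, is outside the daylight-saving period (10 October 2016 – 5 March 2017), so Ardora Zone is on standard time, UTC+04:00.
23:15 UTC + 4h = 03:15 Ardora Zone (rolling into the next day, 28 March 2017).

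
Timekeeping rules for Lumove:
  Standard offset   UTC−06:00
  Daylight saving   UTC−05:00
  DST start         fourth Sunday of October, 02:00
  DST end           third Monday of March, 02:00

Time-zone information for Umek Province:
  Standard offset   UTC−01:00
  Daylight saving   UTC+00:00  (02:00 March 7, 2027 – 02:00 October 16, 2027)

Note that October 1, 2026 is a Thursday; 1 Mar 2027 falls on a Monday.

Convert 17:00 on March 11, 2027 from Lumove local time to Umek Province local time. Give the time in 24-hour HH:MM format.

1 October 2026 is a Thursday, so the first Sunday is October 4 and the fourth is October 25.
1 March 2027 is a Monday, so the first Monday is March 1 and the third is March 15.
March 11, 2027 lies within the daylight-saving period (25 October 2026 – 15 March 2027), so Lumove is on daylight time, UTC−05:00.
17:00 Lumove + 5h = 22:00 UTC.
At the standard offset (UTC−01:00), 22:00 UTC − 1h = 21:00 Umek Province standard time.
Daylight saving runs 7 March – 16 October; the standard-time date in Umek Province, March 11, 2027, is inside that window, so Umek Province is at UTC+00:00.
22:00 UTC + 0h = 22:00 Umek Province.

22:00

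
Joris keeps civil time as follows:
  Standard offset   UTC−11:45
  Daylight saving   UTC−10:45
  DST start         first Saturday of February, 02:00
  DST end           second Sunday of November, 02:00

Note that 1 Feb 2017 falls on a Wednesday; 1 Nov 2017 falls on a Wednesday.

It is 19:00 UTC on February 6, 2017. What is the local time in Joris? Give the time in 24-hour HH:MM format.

08:15

1 February 2017 is a Wednesday, so the first Saturday is February 4.
1 November 2017 is a Wednesday, so the first Sunday is November 5 and the second is November 12.
At the standard offset (UTC−11:45), 19:00 UTC − 11h45m = 07:15 Joris standard time.
The standard-time date in Joris, February 6, 2017, falls between 4 February and 12 November, so daylight saving is in effect and Joris is at UTC−10:45.
19:00 UTC − 10h45m = 08:15 local.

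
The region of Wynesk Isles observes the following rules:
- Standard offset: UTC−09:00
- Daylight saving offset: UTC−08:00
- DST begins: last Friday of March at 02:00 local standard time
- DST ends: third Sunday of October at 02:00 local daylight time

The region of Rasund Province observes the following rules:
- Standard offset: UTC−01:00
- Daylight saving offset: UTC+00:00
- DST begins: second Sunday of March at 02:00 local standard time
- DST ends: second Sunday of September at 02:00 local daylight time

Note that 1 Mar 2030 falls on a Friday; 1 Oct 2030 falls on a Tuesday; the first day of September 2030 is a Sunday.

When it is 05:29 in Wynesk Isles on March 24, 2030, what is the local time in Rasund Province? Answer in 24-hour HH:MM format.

1 March 2030 is a Friday, so Fridays fall on 1, 8, 15, 22, 29; the last is March 29.
1 October 2030 is a Tuesday, so the first Sunday is October 6 and the third is October 20.
March 24, 2030 is outside the daylight-saving period (29 March – 20 October), so Wynesk Isles is on standard time, UTC−09:00.
05:29 Wynesk Isles + 9h = 14:29 UTC.
1 March 2030 is a Friday, so the first Sunday is March 3 and the second is March 10.
1 September 2030 is a Sunday, so the first Sunday is September 1 and the second is September 8.
At the standard offset (UTC−01:00), 14:29 UTC − 1h = 13:29 Rasund Province standard time.
The standard-time date in Rasund Province, March 24, 2030, falls between 10 March and 8 September, so daylight saving is in effect and Rasund Province is at UTC+00:00.
14:29 UTC + 0h = 14:29 Rasund Province.

14:29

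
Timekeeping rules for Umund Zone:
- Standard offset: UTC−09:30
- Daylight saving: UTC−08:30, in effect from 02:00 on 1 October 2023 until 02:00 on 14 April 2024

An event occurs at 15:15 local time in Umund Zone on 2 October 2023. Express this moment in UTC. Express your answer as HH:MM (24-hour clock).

2 October 2023 lies within the daylight-saving period (1 October 2023 – 14 April 2024), so Umund Zone is on daylight time, UTC−08:30.
15:15 local + 8h30m = 23:45 UTC.

23:45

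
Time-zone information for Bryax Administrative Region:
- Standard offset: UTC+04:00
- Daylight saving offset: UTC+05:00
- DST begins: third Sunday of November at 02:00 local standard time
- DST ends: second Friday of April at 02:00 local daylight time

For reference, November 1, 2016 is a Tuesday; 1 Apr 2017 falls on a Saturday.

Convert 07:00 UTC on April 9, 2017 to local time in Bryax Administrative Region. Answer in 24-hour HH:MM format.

1 November 2016 is a Tuesday, so the first Sunday is November 6 and the third is November 20.
1 April 2017 is a Saturday, so the first Friday is April 7 and the second is April 14.
At the standard offset (UTC+04:00), 07:00 UTC + 4h = 11:00 Bryax Administrative Region standard time.
The standard-time date in Bryax Administrative Region, April 9, 2017, lies within the daylight-saving period (20 November 2016 – 14 April 2017), so Bryax Administrative Region is on daylight time, UTC+05:00.
07:00 UTC + 5h = 12:00 local.

12:00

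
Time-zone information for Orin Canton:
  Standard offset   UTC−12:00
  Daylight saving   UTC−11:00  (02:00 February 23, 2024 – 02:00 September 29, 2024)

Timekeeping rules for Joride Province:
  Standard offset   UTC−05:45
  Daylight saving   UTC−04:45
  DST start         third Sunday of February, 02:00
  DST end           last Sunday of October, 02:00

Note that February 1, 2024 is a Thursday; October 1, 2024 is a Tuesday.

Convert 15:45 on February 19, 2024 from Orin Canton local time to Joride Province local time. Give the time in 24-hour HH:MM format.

23:00

February 19, 2024 does not fall between 23 February and 29 September, so daylight saving is not in effect and Orin Canton is at UTC−12:00.
15:45 Orin Canton + 12h = 03:45 UTC (rolling into the next day, 20 February 2024).
1 February 2024 is a Thursday, so the first Sunday is February 4 and the third is February 18.
1 October 2024 is a Tuesday, so Sundays fall on 6, 13, 20, 27; the last is October 27.
At the standard offset (UTC−05:45), 03:45 UTC − 5h45m = 22:00 Joride Province standard time (rolling into the previous day, 19 February 2024).
Daylight saving runs 18 February – 27 October; the standard-time date in Joride Province, February 19, 2024, is inside that window, so Joride Province is at UTC−04:45.
03:45 UTC − 4h45m = 23:00 Joride Province (rolling into the previous day, 19 February 2024).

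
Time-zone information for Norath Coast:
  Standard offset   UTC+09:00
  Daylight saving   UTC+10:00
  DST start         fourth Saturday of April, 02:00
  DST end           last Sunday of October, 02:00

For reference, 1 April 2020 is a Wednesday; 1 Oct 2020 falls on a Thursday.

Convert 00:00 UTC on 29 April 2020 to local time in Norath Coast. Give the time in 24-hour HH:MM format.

10:00

1 April 2020 is a Wednesday, so the first Saturday is April 4 and the fourth is April 25.
1 October 2020 is a Thursday, so Sundays fall on 4, 11, 18, 25; the last is October 25.
At the standard offset (UTC+09:00), 00:00 UTC + 9h = 09:00 Norath Coast standard time.
Daylight saving runs 25 April – 25 October; the standard-time date in Norath Coast, 29 April 2020, is inside that window, so Norath Coast is at UTC+10:00.
00:00 UTC + 10h = 10:00 local.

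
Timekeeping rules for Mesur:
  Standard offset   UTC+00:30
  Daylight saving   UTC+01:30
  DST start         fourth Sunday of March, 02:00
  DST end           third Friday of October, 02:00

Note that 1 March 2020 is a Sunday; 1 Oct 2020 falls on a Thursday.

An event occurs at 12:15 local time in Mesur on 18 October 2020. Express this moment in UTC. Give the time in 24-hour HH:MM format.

11:45

1 March 2020 is a Sunday, so the first Sunday is March 1 and the fourth is March 22.
1 October 2020 is a Thursday, so the first Friday is October 2 and the third is October 16.
18 October 2020 is outside the daylight-saving period (22 March – 16 October), so Mesur is on standard time, UTC+00:30.
12:15 local − 0h30m = 11:45 UTC.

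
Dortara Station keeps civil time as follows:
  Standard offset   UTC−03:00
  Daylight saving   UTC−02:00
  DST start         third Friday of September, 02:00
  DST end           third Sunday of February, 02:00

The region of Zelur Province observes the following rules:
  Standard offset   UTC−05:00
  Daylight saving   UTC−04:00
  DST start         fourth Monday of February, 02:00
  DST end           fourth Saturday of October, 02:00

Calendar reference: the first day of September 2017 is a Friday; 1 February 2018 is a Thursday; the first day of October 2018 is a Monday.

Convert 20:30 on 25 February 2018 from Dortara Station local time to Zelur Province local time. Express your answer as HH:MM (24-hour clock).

18:30

1 September 2017 is a Friday, so the first Friday is September 1 and the third is September 15.
1 February 2018 is a Thursday, so the first Sunday is February 4 and the third is February 18.
25 February 2018 does not fall between 15 September 2017 and 18 February 2018, so daylight saving is not in effect and Dortara Station is at UTC−03:00.
20:30 Dortara Station + 3h = 23:30 UTC.
1 February 2018 is a Thursday, so the first Monday is February 5 and the fourth is February 26.
1 October 2018 is a Monday, so the first Saturday is October 6 and the fourth is October 27.
At the standard offset (UTC−05:00), 23:30 UTC − 5h = 18:30 Zelur Province standard time.
The standard-time date in Zelur Province, 25 February 2018, does not fall between 26 February and 27 October, so daylight saving is not in effect and Zelur Province is at UTC−05:00.
23:30 UTC − 5h = 18:30 Zelur Province.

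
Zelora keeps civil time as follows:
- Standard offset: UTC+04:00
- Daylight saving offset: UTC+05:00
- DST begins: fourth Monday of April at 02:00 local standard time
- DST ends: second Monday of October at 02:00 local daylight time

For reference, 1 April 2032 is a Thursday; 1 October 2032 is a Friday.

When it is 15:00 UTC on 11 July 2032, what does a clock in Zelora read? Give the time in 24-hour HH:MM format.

1 April 2032 is a Thursday, so the first Monday is April 5 and the fourth is April 26.
1 October 2032 is a Friday, so the first Monday is October 4 and the second is October 11.
At the standard offset (UTC+04:00), 15:00 UTC + 4h = 19:00 Zelora standard time.
The standard-time date in Zelora, 11 July 2032, lies within the daylight-saving period (26 April – 11 October), so Zelora is on daylight time, UTC+05:00.
15:00 UTC + 5h = 20:00 local.

20:00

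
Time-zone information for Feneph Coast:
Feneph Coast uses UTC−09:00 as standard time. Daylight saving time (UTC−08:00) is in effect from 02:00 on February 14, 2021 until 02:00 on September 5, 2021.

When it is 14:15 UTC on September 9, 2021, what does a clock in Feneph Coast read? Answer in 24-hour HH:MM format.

At the standard offset (UTC−09:00), 14:15 UTC − 9h = 05:15 Feneph Coast standard time.
Daylight saving runs 14 February – 5 September; the standard-time date in Feneph Coast, September 9, 2021, is outside that window, so Feneph Coast is on standard time at UTC−09:00.
14:15 UTC − 9h = 05:15 local.

05:15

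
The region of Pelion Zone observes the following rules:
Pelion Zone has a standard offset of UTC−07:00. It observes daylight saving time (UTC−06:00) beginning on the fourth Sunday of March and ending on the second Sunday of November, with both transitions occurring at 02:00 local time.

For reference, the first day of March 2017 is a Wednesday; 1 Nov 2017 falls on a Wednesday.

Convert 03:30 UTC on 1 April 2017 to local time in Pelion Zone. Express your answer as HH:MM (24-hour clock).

1 March 2017 is a Wednesday, so the first Sunday is March 5 and the fourth is March 26.
1 November 2017 is a Wednesday, so the first Sunday is November 5 and the second is November 12.
At the standard offset (UTC−07:00), 03:30 UTC − 7h = 20:30 Pelion Zone standard time (rolling into the previous day, 31 March 2017).
The standard-time date in Pelion Zone, 31 March 2017, falls between 26 March and 12 November, so daylight saving is in effect and Pelion Zone is at UTC−06:00.
03:30 UTC − 6h = 21:30 local (rolling into the previous day, 31 March 2017).

21:30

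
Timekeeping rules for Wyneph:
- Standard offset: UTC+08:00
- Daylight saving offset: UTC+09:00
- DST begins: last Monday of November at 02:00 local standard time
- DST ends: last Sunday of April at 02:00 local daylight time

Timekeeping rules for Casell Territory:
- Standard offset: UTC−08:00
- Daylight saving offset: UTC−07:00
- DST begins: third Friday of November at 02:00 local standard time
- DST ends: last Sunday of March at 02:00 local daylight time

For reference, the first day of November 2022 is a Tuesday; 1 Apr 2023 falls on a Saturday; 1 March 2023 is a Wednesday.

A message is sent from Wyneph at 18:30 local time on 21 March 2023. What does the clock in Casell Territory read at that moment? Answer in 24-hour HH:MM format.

1 November 2022 is a Tuesday, so Mondays fall on 7, 14, 21, 28; the last is November 28.
1 April 2023 is a Saturday, so Sundays fall on 2, 9, 16, 23, 30; the last is April 30.
21 March 2023 lies within the daylight-saving period (28 November 2022 – 30 April 2023), so Wyneph is on daylight time, UTC+09:00.
18:30 Wyneph − 9h = 09:30 UTC.
1 November 2022 is a Tuesday, so the first Friday is November 4 and the third is November 18.
1 March 2023 is a Wednesday, so Sundays fall on 5, 12, 19, 26; the last is March 26.
At the standard offset (UTC−08:00), 09:30 UTC − 8h = 01:30 Casell Territory standard time.
Daylight saving runs 18 November 2022 – 26 March 2023; the standard-time date in Casell Territory, 21 March 2023, is inside that window, so Casell Territory is at UTC−07:00.
09:30 UTC − 7h = 02:30 Casell Territory.

02:30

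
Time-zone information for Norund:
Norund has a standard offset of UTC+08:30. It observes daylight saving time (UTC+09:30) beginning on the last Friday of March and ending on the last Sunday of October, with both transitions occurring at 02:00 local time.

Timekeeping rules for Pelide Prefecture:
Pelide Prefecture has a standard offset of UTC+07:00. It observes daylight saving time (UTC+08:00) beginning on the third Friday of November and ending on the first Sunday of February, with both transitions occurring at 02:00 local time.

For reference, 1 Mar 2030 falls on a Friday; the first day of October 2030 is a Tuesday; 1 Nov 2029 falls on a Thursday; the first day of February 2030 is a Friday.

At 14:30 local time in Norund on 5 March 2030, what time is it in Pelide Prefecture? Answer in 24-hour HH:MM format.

1 March 2030 is a Friday, so Fridays fall on 1, 8, 15, 22, 29; the last is March 29.
1 October 2030 is a Tuesday, so Sundays fall on 6, 13, 20, 27; the last is October 27.
Daylight saving runs 29 March – 27 October; 5 March 2030 is outside that window, so Norund is on standard time at UTC+08:30.
14:30 Norund − 8h30m = 06:00 UTC.
1 November 2029 is a Thursday, so the first Friday is November 2 and the third is November 16.
1 February 2030 is a Friday, so the first Sunday is February 3.
At the standard offset (UTC+07:00), 06:00 UTC + 7h = 13:00 Pelide Prefecture standard time.
Daylight saving runs 16 November 2029 – 3 February 2030; the standard-time date in Pelide Prefecture, 5 March 2030, is outside that window, so Pelide Prefecture is on standard time at UTC+07:00.
06:00 UTC + 7h = 13:00 Pelide Prefecture.

13:00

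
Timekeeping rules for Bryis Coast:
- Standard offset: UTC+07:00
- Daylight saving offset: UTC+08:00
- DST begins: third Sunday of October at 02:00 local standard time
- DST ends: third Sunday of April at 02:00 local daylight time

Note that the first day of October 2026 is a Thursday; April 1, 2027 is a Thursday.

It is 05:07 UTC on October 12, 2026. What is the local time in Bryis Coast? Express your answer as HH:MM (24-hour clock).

12:07

1 October 2026 is a Thursday, so the first Sunday is October 4 and the third is October 18.
1 April 2027 is a Thursday, so the first Sunday is April 4 and the third is April 18.
At the standard offset (UTC+07:00), 05:07 UTC + 7h = 12:07 Bryis Coast standard time.
The standard-time date in Bryis Coast, October 12, 2026, is outside the daylight-saving period (18 October 2026 – 18 April 2027), so Bryis Coast is on standard time, UTC+07:00.
05:07 UTC + 7h = 12:07 local.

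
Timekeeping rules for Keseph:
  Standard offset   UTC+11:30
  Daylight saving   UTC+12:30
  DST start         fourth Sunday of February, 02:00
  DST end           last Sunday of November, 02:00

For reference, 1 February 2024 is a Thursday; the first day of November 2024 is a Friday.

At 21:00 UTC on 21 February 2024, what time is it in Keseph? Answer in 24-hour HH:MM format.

1 February 2024 is a Thursday, so the first Sunday is February 4 and the fourth is February 25.
1 November 2024 is a Friday, so Sundays fall on 3, 10, 17, 24; the last is November 24.
At the standard offset (UTC+11:30), 21:00 UTC + 11h30m = 08:30 Keseph standard time (rolling into the next day, 22 February 2024).
The standard-time date in Keseph, 22 February 2024, does not fall between 25 February and 24 November, so daylight saving is not in effect and Keseph is at UTC+11:30.
21:00 UTC + 11h30m = 08:30 local (rolling into the next day, 22 February 2024).

08:30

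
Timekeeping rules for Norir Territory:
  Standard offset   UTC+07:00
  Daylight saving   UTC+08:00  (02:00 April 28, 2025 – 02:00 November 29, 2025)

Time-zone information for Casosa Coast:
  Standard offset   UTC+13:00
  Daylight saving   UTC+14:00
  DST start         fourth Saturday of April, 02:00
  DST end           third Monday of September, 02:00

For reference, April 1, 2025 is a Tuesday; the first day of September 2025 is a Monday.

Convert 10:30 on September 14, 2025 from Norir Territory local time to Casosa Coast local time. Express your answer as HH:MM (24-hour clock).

September 14, 2025 lies within the daylight-saving period (28 April – 29 November), so Norir Territory is on daylight time, UTC+08:00.
10:30 Norir Territory − 8h = 02:30 UTC.
1 April 2025 is a Tuesday, so the first Saturday is April 5 and the fourth is April 26.
1 September 2025 is a Monday, so the first Monday is September 1 and the third is September 15.
At the standard offset (UTC+13:00), 02:30 UTC + 13h = 15:30 Casosa Coast standard time.
Daylight saving runs 26 April – 15 September; the standard-time date in Casosa Coast, September 14, 2025, is inside that window, so Casosa Coast is at UTC+14:00.
02:30 UTC + 14h = 16:30 Casosa Coast.

16:30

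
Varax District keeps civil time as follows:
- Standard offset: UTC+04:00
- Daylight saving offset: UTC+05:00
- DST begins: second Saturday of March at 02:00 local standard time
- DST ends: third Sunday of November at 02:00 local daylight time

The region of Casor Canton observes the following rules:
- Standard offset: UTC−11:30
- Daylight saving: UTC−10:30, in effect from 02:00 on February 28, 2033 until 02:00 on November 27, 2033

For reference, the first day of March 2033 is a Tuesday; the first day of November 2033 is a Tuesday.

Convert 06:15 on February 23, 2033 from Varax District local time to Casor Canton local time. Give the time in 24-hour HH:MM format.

1 March 2033 is a Tuesday, so the first Saturday is March 5 and the second is March 12.
1 November 2033 is a Tuesday, so the first Sunday is November 6 and the third is November 20.
February 23, 2033 is outside the daylight-saving period (12 March – 20 November), so Varax District is on standard time, UTC+04:00.
06:15 Varax District − 4h = 02:15 UTC.
At the standard offset (UTC−11:30), 02:15 UTC − 11h30m = 14:45 Casor Canton standard time (rolling into the previous day, 22 February 2033).
Daylight saving runs 28 February – 27 November; the standard-time date in Casor Canton, February 22, 2033, is outside that window, so Casor Canton is on standard time at UTC−11:30.
02:15 UTC − 11h30m = 14:45 Casor Canton (rolling into the previous day, 22 February 2033).

14:45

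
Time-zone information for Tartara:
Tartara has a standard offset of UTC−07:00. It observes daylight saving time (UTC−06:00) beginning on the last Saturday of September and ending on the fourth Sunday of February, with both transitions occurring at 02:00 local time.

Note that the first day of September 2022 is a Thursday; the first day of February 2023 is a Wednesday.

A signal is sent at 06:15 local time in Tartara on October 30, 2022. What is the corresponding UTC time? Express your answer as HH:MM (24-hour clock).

12:15

1 September 2022 is a Thursday, so Saturdays fall on 3, 10, 17, 24; the last is September 24.
1 February 2023 is a Wednesday, so the first Sunday is February 5 and the fourth is February 26.
Daylight saving runs 24 September 2022 – 26 February 2023; October 30, 2022 is inside that window, so Tartara is at UTC−06:00.
06:15 local + 6h = 12:15 UTC.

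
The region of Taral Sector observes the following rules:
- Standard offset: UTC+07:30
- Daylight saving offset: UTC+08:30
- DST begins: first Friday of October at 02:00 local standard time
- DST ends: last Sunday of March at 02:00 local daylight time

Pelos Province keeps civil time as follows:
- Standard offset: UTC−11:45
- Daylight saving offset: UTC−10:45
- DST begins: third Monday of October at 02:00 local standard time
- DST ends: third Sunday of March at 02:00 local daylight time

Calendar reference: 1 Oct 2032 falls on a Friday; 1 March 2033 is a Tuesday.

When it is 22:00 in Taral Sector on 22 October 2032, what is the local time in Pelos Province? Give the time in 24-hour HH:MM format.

1 October 2032 is a Friday, so the first Friday is October 1.
1 March 2033 is a Tuesday, so Sundays fall on 6, 13, 20, 27; the last is March 27.
22 October 2032 lies within the daylight-saving period (1 October 2032 – 27 March 2033), so Taral Sector is on daylight time, UTC+08:30.
22:00 Taral Sector − 8h30m = 13:30 UTC.
1 October 2032 is a Friday, so the first Monday is October 4 and the third is October 18.
1 March 2033 is a Tuesday, so the first Sunday is March 6 and the third is March 20.
At the standard offset (UTC−11:45), 13:30 UTC − 11h45m = 01:45 Pelos Province standard time.
Daylight saving runs 18 October 2032 – 20 March 2033; the standard-time date in Pelos Province, 22 October 2032, is inside that window, so Pelos Province is at UTC−10:45.
13:30 UTC − 10h45m = 02:45 Pelos Province.

02:45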